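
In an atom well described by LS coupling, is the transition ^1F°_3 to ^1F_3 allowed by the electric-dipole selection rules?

allowed

Initial level: S=0, L=3, J=3, parity odd. Final level: S=0, L=3, J=3, parity even.
ΔS = 0: S: 0 → 0 — ✓.
ΔJ = 0, ±1 (not J=0↔0): J: 3 → 3, ΔJ = +0 — ✓.
ΔL = 0, ±1 (not L=0↔0): L: 3 → 3, ΔL = +0 — ✓.
Parity must change: odd → even — ✓.
All four E1 rules are satisfied.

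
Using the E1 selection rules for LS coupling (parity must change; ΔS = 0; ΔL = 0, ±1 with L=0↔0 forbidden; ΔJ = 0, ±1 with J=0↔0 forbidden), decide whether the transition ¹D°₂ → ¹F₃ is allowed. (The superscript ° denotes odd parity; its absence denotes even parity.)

Reading off the term symbols: S 0→0, L 2→3, J 2→3, parity odd→even.
Parity must change: odd → even — ✓.
ΔS = 0: S: 0 → 0 — ✓.
ΔL = 0, ±1 (not L=0↔0): L: 2 → 3, ΔL = +1 — ✓.
ΔJ = 0, ±1 (not J=0↔0): J: 2 → 3, ΔJ = +1 — ✓.
All four E1 rules are satisfied.

allowed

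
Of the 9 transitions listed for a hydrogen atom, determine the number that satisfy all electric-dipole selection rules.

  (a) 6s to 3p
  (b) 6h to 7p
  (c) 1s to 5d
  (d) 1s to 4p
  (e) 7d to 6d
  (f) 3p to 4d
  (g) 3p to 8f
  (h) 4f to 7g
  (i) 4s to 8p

5

(a) allowed
(b) forbidden — Δl = -4 (E1 requires Δl = ±1)
(c) forbidden — Δl = +2 (E1 requires Δl = ±1)
(d) allowed
(e) forbidden — Δl = +0 (E1 requires Δl = ±1)
(f) allowed
(g) forbidden — Δl = +2 (E1 requires Δl = ±1)
(h) allowed
(i) allowed
Total allowed: 5 of 9.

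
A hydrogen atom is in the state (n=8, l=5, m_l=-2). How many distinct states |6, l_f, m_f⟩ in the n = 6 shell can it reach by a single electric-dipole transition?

3

E1 requires Δl = ±1, so l_f ∈ {4, 6}; with 0 ≤ l_f ≤ n_f−1 = 5, the allowed l_f values are {4}.
For l_f = 4: m_f ∈ {m_i−1, m_i, m_i+1} ∩ [−4, 4] = {-3, -2, -1} → 3 states.
Total: 3.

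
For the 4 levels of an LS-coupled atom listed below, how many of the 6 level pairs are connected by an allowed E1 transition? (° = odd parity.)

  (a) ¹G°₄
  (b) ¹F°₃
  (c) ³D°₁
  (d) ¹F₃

(a)–(b): forbidden (parity).
(a)–(c): forbidden (parity, ΔS, ΔL, ΔJ).
(a)–(d): allowed.
(b)–(c): forbidden (parity, ΔS, ΔJ).
(b)–(d): allowed.
(c)–(d): forbidden (ΔS, ΔJ).
Allowed pairs: 2 of 6.

2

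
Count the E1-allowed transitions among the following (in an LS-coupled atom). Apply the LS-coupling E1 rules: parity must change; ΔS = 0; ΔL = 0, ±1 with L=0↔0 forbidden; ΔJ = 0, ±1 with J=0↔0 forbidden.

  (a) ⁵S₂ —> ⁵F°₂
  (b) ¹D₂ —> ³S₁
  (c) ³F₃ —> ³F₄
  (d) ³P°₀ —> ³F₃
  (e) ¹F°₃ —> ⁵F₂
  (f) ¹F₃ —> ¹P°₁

0

(a) forbidden (ΔL fails)
(b) forbidden (parity, ΔS, ΔL fail)
(c) forbidden (parity fails)
(d) forbidden (ΔL, ΔJ fail)
(e) forbidden (ΔS fails)
(f) forbidden (ΔL, ΔJ fail)
Total allowed: 0 of 6.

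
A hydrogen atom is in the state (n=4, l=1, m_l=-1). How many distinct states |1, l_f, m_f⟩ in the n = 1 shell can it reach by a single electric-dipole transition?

1

E1 requires Δl = ±1, so l_f ∈ {0, 2}; with 0 ≤ l_f ≤ n_f−1 = 0, the allowed l_f values are {0}.
For l_f = 0: m_f ∈ {m_i−1, m_i, m_i+1} ∩ [−0, 0] = {0} → 1 state.
Total: 1.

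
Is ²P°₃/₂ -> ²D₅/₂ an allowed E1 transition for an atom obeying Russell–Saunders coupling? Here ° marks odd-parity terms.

allowed

Initial level: S=1/2, L=1, J=3/2, parity odd. Final level: S=1/2, L=2, J=5/2, parity even.
Parity must change: odd → even — satisfied.
ΔS = 0: S: 1/2 → 1/2 — satisfied.
ΔL = 0, ±1 (not L=0↔0): L: 1 → 2, ΔL = +1 — satisfied.
ΔJ = 0, ±1 (not J=0↔0): J: 3/2 → 5/2, ΔJ = +1 — satisfied.
All four E1 rules are satisfied.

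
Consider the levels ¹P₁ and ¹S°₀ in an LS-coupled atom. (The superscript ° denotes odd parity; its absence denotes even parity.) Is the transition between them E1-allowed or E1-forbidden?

allowed

Parity must change: even → odd — passes.
ΔS = 0: S: 0 → 0 — passes.
ΔL = 0, ±1 (not L=0↔0): L: 1 → 0, ΔL = -1 — passes.
ΔJ = 0, ±1 (not J=0↔0): J: 1 → 0, ΔJ = -1 — passes.
All four E1 rules are satisfied.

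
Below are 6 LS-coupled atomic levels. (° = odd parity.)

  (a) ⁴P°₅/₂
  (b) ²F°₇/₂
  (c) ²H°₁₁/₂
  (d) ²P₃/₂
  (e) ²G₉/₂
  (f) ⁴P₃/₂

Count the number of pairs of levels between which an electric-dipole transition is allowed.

(a)–(b): forbidden (parity, ΔS, ΔL).
(a)–(c): forbidden (parity, ΔS, ΔL, ΔJ).
(a)–(d): forbidden (ΔS).
(a)–(e): forbidden (ΔS, ΔL, ΔJ).
(a)–(f): allowed.
(b)–(c): forbidden (parity, ΔL, ΔJ).
(b)–(d): forbidden (ΔL, ΔJ).
(b)–(e): allowed.
(b)–(f): forbidden (ΔS, ΔL, ΔJ).
(c)–(d): forbidden (ΔL, ΔJ).
(c)–(e): allowed.
(c)–(f): forbidden (ΔS, ΔL, ΔJ).
(d)–(e): forbidden (parity, ΔL, ΔJ).
(d)–(f): forbidden (parity, ΔS).
(e)–(f): forbidden (parity, ΔS, ΔL, ΔJ).
Allowed pairs: 3 of 15.

3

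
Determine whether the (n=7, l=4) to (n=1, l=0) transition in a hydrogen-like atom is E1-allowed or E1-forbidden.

l: 4 → 0 (Δl = -4). Δl = ±1 ✗.
The transition is electric-dipole forbidden.

forbidden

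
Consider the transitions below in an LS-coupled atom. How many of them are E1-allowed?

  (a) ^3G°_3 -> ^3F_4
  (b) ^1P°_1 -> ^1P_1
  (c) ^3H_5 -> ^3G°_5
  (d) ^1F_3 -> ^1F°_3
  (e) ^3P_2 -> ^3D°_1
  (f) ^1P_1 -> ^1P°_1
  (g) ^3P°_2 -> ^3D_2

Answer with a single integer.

(a) allowed
(b) allowed
(c) allowed
(d) allowed
(e) allowed
(f) allowed
(g) allowed
Total allowed: 7 of 7.

7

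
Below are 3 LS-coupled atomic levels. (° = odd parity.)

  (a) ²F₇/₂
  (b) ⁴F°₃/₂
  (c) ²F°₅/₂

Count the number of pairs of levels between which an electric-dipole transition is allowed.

(a)–(b): forbidden (ΔS, ΔJ).
(a)–(c): allowed.
(b)–(c): forbidden (parity, ΔS).
Allowed pairs: 1 of 3.

1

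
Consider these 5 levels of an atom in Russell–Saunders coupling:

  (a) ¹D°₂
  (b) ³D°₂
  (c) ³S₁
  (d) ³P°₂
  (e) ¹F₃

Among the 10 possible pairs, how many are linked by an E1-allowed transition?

(a)–(b): forbidden (parity, ΔS).
(a)–(c): forbidden (ΔS, ΔL).
(a)–(d): forbidden (parity, ΔS).
(a)–(e): allowed.
(b)–(c): forbidden (ΔL).
(b)–(d): forbidden (parity).
(b)–(e): forbidden (ΔS).
(c)–(d): allowed.
(c)–(e): forbidden (parity, ΔS, ΔL, ΔJ).
(d)–(e): forbidden (ΔS, ΔL).
Allowed pairs: 2 of 10.

2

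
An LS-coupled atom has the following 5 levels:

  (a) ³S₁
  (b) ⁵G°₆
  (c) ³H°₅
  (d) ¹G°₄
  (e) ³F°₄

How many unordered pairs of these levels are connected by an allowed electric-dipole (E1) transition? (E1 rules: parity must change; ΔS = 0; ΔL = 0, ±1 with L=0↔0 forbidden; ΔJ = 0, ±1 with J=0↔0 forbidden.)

(a)–(b): forbidden (ΔS, ΔL, ΔJ).
(a)–(c): forbidden (ΔL, ΔJ).
(a)–(d): forbidden (ΔS, ΔL, ΔJ).
(a)–(e): forbidden (ΔL, ΔJ).
(b)–(c): forbidden (parity, ΔS).
(b)–(d): forbidden (parity, ΔS, ΔJ).
(b)–(e): forbidden (parity, ΔS, ΔJ).
(c)–(d): forbidden (parity, ΔS).
(c)–(e): forbidden (parity, ΔL).
(d)–(e): forbidden (parity, ΔS).
Allowed pairs: 0 of 10.

0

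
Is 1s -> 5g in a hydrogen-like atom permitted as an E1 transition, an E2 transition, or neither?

neither

Δl = 4 − 0 = +4; l_i + l_f = 4.
E1 (Δl = ±1): not satisfied.
E2 (Δl = 0,±2, l_i+l_f ≥ 2): not satisfied.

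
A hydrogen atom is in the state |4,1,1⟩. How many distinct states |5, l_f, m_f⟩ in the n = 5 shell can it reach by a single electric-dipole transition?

E1 requires Δl = ±1, so l_f ∈ {0, 2}; with 0 ≤ l_f ≤ n_f−1 = 4, the allowed l_f values are {0, 2}.
For l_f = 0: m_f ∈ {m_i−1, m_i, m_i+1} ∩ [−0, 0] = {0} → 1 state.
For l_f = 2: m_f ∈ {m_i−1, m_i, m_i+1} ∩ [−2, 2] = {0, 1, 2} → 3 states.
Total: 4.

4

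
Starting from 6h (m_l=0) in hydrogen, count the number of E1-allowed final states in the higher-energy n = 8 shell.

6

E1 requires Δl = ±1, so l_f ∈ {4, 6}; with 0 ≤ l_f ≤ n_f−1 = 7, the allowed l_f values are {4, 6}.
For l_f = 4: m_f ∈ {m_i−1, m_i, m_i+1} ∩ [−4, 4] = {-1, 0, 1} → 3 states.
For l_f = 6: m_f ∈ {m_i−1, m_i, m_i+1} ∩ [−6, 6] = {-1, 0, 1} → 3 states.
Total: 6.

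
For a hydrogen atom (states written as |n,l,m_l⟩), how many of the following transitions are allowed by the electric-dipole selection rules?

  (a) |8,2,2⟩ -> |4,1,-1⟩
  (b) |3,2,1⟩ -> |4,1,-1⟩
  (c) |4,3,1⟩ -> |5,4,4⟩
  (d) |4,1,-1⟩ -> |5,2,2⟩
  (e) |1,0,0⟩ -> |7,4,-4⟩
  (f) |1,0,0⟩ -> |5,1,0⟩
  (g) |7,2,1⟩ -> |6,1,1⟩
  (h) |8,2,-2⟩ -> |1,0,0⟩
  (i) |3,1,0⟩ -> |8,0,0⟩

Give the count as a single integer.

(a) forbidden — Δm_l = -3 (E1 requires Δm_l = 0, ±1)
(b) forbidden — Δm_l = -2 (E1 requires Δm_l = 0, ±1)
(c) forbidden — Δm_l = +3 (E1 requires Δm_l = 0, ±1)
(d) forbidden — Δm_l = +3 (E1 requires Δm_l = 0, ±1)
(e) forbidden — Δl = +4 (E1 requires Δl = ±1); Δm_l = -4 (E1 requires Δm_l = 0, ±1)
(f) allowed
(g) allowed
(h) forbidden — Δl = -2 (E1 requires Δl = ±1); Δm_l = +2 (E1 requires Δm_l = 0, ±1)
(i) allowed
Total allowed: 3 of 9.

3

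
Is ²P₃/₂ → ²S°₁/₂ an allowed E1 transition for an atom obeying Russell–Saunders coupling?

allowed

Parity must change: even → odd — ✓.
ΔS = 0: S: 1/2 → 1/2 — ✓.
ΔL = 0, ±1 (not L=0↔0): L: 1 → 0, ΔL = -1 — ✓.
ΔJ = 0, ±1 (not J=0↔0): J: 3/2 → 1/2, ΔJ = -1 — ✓.
All four E1 rules are satisfied.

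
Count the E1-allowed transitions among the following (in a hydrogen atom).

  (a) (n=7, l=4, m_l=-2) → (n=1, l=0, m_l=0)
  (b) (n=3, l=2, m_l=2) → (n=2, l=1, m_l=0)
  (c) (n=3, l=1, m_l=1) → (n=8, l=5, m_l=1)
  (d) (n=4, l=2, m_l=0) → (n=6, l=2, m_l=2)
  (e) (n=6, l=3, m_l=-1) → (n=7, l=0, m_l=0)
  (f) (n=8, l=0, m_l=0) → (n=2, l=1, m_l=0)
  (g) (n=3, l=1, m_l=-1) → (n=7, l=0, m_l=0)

(a) forbidden — Δl = -4 (E1 requires Δl = ±1); Δm_l = +2 (E1 requires Δm_l = 0, ±1)
(b) forbidden — Δm_l = -2 (E1 requires Δm_l = 0, ±1)
(c) forbidden — Δl = +4 (E1 requires Δl = ±1)
(d) forbidden — Δl = +0 (E1 requires Δl = ±1); Δm_l = +2 (E1 requires Δm_l = 0, ±1)
(e) forbidden — Δl = -3 (E1 requires Δl = ±1)
(f) allowed
(g) allowed
Total allowed: 2 of 7.

2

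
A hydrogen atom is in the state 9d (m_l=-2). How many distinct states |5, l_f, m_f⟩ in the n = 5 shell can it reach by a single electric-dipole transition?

4

E1 requires Δl = ±1, so l_f ∈ {1, 3}; with 0 ≤ l_f ≤ n_f−1 = 4, the allowed l_f values are {1, 3}.
For l_f = 1: m_f ∈ {m_i−1, m_i, m_i+1} ∩ [−1, 1] = {-1} → 1 state.
For l_f = 3: m_f ∈ {m_i−1, m_i, m_i+1} ∩ [−3, 3] = {-3, -2, -1} → 3 states.
Total: 4.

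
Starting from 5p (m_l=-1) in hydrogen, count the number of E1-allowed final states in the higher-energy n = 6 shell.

4

E1 requires Δl = ±1, so l_f ∈ {0, 2}; with 0 ≤ l_f ≤ n_f−1 = 5, the allowed l_f values are {0, 2}.
For l_f = 0: m_f ∈ {m_i−1, m_i, m_i+1} ∩ [−0, 0] = {0} → 1 state.
For l_f = 2: m_f ∈ {m_i−1, m_i, m_i+1} ∩ [−2, 2] = {-2, -1, 0} → 3 states.
Total: 4.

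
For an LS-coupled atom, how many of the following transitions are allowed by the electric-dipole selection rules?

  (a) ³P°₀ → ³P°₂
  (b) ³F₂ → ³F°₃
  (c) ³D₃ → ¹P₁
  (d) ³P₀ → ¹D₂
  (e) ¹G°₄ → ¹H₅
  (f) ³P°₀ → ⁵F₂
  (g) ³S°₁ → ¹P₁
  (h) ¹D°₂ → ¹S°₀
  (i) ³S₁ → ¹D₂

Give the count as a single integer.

(a) forbidden (parity, ΔJ fail)
(b) allowed
(c) forbidden (parity, ΔS, ΔJ fail)
(d) forbidden (parity, ΔS, ΔJ fail)
(e) allowed
(f) forbidden (ΔS, ΔL, ΔJ fail)
(g) forbidden (ΔS fails)
(h) forbidden (parity, ΔL, ΔJ fail)
(i) forbidden (parity, ΔS, ΔL fail)
Total allowed: 2 of 9.

2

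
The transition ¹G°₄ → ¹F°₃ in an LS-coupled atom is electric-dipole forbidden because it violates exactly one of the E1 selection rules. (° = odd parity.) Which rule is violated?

parity

Initial level: S=0, L=4, J=4, parity odd. Final level: S=0, L=3, J=3, parity odd.
Parity must change: odd → odd — fails.
ΔS = 0: S: 0 → 0 — ok.
ΔL = 0, ±1 (not L=0↔0): L: 4 → 3, ΔL = -1 — ok.
ΔJ = 0, ±1 (not J=0↔0): J: 4 → 3, ΔJ = -1 — ok.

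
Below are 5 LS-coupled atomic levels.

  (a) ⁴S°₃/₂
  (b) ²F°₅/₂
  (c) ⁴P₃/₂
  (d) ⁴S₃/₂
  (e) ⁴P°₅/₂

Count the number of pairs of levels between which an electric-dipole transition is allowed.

(a)–(b): forbidden (parity, ΔS, ΔL).
(a)–(c): allowed.
(a)–(d): forbidden (ΔL).
(a)–(e): forbidden (parity).
(b)–(c): forbidden (ΔS, ΔL).
(b)–(d): forbidden (ΔS, ΔL).
(b)–(e): forbidden (parity, ΔS, ΔL).
(c)–(d): forbidden (parity).
(c)–(e): allowed.
(d)–(e): allowed.
Allowed pairs: 3 of 10.

3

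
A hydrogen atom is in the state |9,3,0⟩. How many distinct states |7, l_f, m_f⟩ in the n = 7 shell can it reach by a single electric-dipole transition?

E1 requires Δl = ±1, so l_f ∈ {2, 4}; with 0 ≤ l_f ≤ n_f−1 = 6, the allowed l_f values are {2, 4}.
For l_f = 2: m_f ∈ {m_i−1, m_i, m_i+1} ∩ [−2, 2] = {-1, 0, 1} → 3 states.
For l_f = 4: m_f ∈ {m_i−1, m_i, m_i+1} ∩ [−4, 4] = {-1, 0, 1} → 3 states.
Total: 6.

6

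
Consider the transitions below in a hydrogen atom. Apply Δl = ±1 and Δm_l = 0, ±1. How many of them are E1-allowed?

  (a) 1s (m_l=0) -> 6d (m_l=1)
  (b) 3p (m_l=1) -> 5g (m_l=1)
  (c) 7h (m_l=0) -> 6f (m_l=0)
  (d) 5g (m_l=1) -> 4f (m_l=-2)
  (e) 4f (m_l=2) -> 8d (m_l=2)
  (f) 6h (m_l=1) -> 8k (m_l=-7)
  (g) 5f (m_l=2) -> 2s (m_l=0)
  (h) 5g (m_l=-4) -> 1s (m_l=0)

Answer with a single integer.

1

(a) forbidden — Δl = +2 (E1 requires Δl = ±1)
(b) forbidden — Δl = +3 (E1 requires Δl = ±1)
(c) forbidden — Δl = -2 (E1 requires Δl = ±1)
(d) forbidden — Δm_l = -3 (E1 requires Δm_l = 0, ±1)
(e) allowed
(f) forbidden — Δl = +2 (E1 requires Δl = ±1); Δm_l = -8 (E1 requires Δm_l = 0, ±1)
(g) forbidden — Δl = -3 (E1 requires Δl = ±1); Δm_l = -2 (E1 requires Δm_l = 0, ±1)
(h) forbidden — Δl = -4 (E1 requires Δl = ±1); Δm_l = +4 (E1 requires Δm_l = 0, ±1)
Total allowed: 1 of 8.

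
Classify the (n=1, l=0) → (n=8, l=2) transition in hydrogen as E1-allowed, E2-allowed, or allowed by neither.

Δl = 2 − 0 = +2; l_i + l_f = 2.
E1 (Δl = ±1): not satisfied.
E2 (Δl = 0,±2, l_i+l_f ≥ 2): satisfied.

E2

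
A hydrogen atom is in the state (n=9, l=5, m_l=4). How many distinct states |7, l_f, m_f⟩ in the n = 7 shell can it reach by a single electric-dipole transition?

5

E1 requires Δl = ±1, so l_f ∈ {4, 6}; with 0 ≤ l_f ≤ n_f−1 = 6, the allowed l_f values are {4, 6}.
For l_f = 4: m_f ∈ {m_i−1, m_i, m_i+1} ∩ [−4, 4] = {3, 4} → 2 states.
For l_f = 6: m_f ∈ {m_i−1, m_i, m_i+1} ∩ [−6, 6] = {3, 4, 5} → 3 states.
Total: 5.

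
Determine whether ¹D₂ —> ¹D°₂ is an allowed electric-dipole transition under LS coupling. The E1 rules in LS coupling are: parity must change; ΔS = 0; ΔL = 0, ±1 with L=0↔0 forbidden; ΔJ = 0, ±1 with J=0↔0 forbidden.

allowed

Initial level: S=0, L=2, J=2, parity even. Final level: S=0, L=2, J=2, parity odd.
Parity must change: even → odd — passes.
ΔS = 0: S: 0 → 0 — passes.
ΔL = 0, ±1 (not L=0↔0): L: 2 → 2, ΔL = +0 — passes.
ΔJ = 0, ±1 (not J=0↔0): J: 2 → 2, ΔJ = +0 — passes.
All four E1 rules are satisfied.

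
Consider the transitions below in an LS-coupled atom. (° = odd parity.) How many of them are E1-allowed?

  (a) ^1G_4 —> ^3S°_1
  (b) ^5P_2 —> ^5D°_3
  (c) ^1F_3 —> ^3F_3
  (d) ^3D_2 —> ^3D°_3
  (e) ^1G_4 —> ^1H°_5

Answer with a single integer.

3

(a) forbidden (ΔS, ΔL, ΔJ fail)
(b) allowed
(c) forbidden (parity, ΔS fail)
(d) allowed
(e) allowed
Total allowed: 3 of 5.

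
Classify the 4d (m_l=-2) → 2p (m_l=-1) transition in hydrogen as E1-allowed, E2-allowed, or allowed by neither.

E1

Δl = 1 − 2 = -1; l_i + l_f = 3.
Δm_l = +1.
E1 (Δl = ±1, |Δm_l| ≤ 1): satisfied.
E2 (Δl = 0,±2, l_i+l_f ≥ 2, |Δm_l| ≤ 2): not satisfied.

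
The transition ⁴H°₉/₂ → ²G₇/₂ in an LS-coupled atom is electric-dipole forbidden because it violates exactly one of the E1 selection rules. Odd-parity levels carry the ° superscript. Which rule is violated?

the ΔS = 0 rule

Initial level: S=3/2, L=5, J=9/2, parity odd. Final level: S=1/2, L=4, J=7/2, parity even.
Parity must change: odd → even — satisfied.
ΔS = 0: S: 3/2 → 1/2 — violated.
ΔL = 0, ±1 (not L=0↔0): L: 5 → 4, ΔL = -1 — satisfied.
ΔJ = 0, ±1 (not J=0↔0): J: 9/2 → 7/2, ΔJ = -1 — satisfied.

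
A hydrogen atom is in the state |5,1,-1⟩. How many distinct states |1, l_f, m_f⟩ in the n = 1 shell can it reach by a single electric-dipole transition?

1

E1 requires Δl = ±1, so l_f ∈ {0, 2}; with 0 ≤ l_f ≤ n_f−1 = 0, the allowed l_f values are {0}.
For l_f = 0: m_f ∈ {m_i−1, m_i, m_i+1} ∩ [−0, 0] = {0} → 1 state.
Total: 1.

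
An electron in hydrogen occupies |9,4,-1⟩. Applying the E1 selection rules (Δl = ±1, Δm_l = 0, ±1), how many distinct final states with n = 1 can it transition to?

E1 requires l_f ∈ {3, 5}, but neither lies in [0, 0], so no final state is reachable.
Total: 0.

0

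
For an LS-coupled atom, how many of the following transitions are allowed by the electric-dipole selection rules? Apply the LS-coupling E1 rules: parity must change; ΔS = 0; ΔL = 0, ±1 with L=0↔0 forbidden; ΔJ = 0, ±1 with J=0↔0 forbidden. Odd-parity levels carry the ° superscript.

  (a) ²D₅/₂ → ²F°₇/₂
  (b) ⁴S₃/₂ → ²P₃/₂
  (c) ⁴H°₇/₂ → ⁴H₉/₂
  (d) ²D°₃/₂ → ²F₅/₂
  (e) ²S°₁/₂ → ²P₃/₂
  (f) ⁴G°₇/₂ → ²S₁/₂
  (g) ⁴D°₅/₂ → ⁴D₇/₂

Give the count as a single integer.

5

(a) allowed
(b) forbidden (parity, ΔS fail)
(c) allowed
(d) allowed
(e) allowed
(f) forbidden (ΔS, ΔL, ΔJ fail)
(g) allowed
Total allowed: 5 of 7.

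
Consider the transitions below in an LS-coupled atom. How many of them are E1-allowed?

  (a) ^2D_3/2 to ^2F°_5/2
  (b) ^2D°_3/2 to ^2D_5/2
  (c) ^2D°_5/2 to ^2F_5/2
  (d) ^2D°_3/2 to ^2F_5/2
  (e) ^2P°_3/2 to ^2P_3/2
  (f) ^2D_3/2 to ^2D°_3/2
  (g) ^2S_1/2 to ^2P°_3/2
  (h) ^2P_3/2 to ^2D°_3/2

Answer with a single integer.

(a) allowed
(b) allowed
(c) allowed
(d) allowed
(e) allowed
(f) allowed
(g) allowed
(h) allowed
Total allowed: 8 of 8.

8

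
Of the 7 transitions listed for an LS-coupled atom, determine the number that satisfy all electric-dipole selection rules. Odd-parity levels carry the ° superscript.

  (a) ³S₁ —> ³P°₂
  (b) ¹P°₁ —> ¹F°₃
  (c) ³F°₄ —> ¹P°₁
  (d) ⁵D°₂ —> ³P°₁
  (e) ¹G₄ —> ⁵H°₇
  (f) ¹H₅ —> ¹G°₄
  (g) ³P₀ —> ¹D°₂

2

(a) allowed
(b) forbidden (parity, ΔL, ΔJ fail)
(c) forbidden (parity, ΔS, ΔL, ΔJ fail)
(d) forbidden (parity, ΔS fail)
(e) forbidden (ΔS, ΔJ fail)
(f) allowed
(g) forbidden (ΔS, ΔJ fail)
Total allowed: 2 of 7.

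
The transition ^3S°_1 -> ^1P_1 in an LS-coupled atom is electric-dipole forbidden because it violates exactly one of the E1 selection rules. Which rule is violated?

the ΔS = 0 rule

Parity must change: odd → even — ✓.
ΔS = 0: S: 1 → 0 — ✗.
ΔL = 0, ±1 (not L=0↔0): L: 0 → 1, ΔL = +1 — ✓.
ΔJ = 0, ±1 (not J=0↔0): J: 1 → 1, ΔJ = +0 — ✓.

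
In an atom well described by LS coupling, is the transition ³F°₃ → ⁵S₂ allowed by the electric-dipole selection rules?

forbidden

Initial level: S=1, L=3, J=3, parity odd. Final level: S=2, L=0, J=2, parity even.
Parity must change: odd → even — satisfied.
ΔS = 0: S: 1 → 2 — violated.
ΔL = 0, ±1 (not L=0↔0): L: 3 → 0, ΔL = -3 — violated.
ΔJ = 0, ±1 (not J=0↔0): J: 3 → 2, ΔJ = -1 — satisfied.
Rule(s) violated: ΔS, ΔL.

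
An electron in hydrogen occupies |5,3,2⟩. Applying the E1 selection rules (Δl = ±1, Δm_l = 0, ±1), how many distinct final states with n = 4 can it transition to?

E1 requires Δl = ±1, so l_f ∈ {2, 4}; with 0 ≤ l_f ≤ n_f−1 = 3, the allowed l_f values are {2}.
For l_f = 2: m_f ∈ {m_i−1, m_i, m_i+1} ∩ [−2, 2] = {1, 2} → 2 states.
Total: 2.

2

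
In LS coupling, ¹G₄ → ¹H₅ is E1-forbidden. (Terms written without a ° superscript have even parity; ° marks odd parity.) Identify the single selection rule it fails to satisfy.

Parity must change: even → even — fails.
ΔL = 0, ±1 (not L=0↔0): L: 4 → 5, ΔL = +1 — ok.
ΔJ = 0, ±1 (not J=0↔0): J: 4 → 5, ΔJ = +1 — ok.
ΔS = 0: S: 0 → 0 — ok.

parity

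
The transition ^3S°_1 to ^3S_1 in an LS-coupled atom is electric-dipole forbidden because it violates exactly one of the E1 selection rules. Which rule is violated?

Initial level: S=1, L=0, J=1, parity odd. Final level: S=1, L=0, J=1, parity even.
ΔL = 0, ±1 (not L=0↔0): L: 0 → 0, ΔL = +0 — ✗.
ΔS = 0: S: 1 → 1 — ✓.
Parity must change: odd → even — ✓.
ΔJ = 0, ±1 (not J=0↔0): J: 1 → 1, ΔJ = +0 — ✓.

the L=0 ↔ L=0 exclusion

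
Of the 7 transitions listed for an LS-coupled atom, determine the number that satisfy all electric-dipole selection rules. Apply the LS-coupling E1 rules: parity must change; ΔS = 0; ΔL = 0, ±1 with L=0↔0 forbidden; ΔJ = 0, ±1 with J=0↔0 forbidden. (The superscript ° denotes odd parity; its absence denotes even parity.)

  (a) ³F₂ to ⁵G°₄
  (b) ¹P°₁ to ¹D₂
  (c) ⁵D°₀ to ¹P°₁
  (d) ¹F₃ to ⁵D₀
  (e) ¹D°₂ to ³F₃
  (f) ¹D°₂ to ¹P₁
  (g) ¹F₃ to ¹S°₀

2

(a) forbidden (ΔS, ΔJ fail)
(b) allowed
(c) forbidden (parity, ΔS fail)
(d) forbidden (parity, ΔS, ΔJ fail)
(e) forbidden (ΔS fails)
(f) allowed
(g) forbidden (ΔL, ΔJ fail)
Total allowed: 2 of 7.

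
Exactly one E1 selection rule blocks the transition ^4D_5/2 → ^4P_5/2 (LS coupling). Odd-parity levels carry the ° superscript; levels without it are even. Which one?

Parity must change: even → even — violated.
ΔS = 0: S: 3/2 → 3/2 — satisfied.
ΔL = 0, ±1 (not L=0↔0): L: 2 → 1, ΔL = -1 — satisfied.
ΔJ = 0, ±1 (not J=0↔0): J: 5/2 → 5/2, ΔJ = +0 — satisfied.

parity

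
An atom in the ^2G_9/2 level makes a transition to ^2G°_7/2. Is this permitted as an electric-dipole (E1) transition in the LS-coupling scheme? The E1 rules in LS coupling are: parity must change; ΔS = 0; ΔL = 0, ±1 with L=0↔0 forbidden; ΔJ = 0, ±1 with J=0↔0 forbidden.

allowed

Reading off the term symbols: S 1/2→1/2, L 4→4, J 9/2→7/2, parity even→odd.
ΔS = 0: S: 1/2 → 1/2 — passes.
ΔJ = 0, ±1 (not J=0↔0): J: 9/2 → 7/2, ΔJ = -1 — passes.
ΔL = 0, ±1 (not L=0↔0): L: 4 → 4, ΔL = +0 — passes.
Parity must change: even → odd — passes.
All four E1 rules are satisfied.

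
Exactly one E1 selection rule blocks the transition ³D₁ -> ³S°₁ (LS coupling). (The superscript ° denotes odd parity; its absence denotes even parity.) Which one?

the ΔL = 0, ±1 rule

Initial level: S=1, L=2, J=1, parity even. Final level: S=1, L=0, J=1, parity odd.
Parity must change: even → odd — satisfied.
ΔS = 0: S: 1 → 1 — satisfied.
ΔL = 0, ±1 (not L=0↔0): L: 2 → 0, ΔL = -2 — violated.
ΔJ = 0, ±1 (not J=0↔0): J: 1 → 1, ΔJ = +0 — satisfied.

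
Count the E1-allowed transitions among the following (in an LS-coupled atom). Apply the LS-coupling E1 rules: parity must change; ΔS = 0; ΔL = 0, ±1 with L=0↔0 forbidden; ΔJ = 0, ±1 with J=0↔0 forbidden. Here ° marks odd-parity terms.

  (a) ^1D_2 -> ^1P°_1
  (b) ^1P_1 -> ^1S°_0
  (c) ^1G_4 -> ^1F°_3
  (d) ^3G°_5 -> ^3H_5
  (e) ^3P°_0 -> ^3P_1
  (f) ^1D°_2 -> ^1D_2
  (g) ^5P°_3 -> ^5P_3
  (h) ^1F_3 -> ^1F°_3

8

(a) allowed
(b) allowed
(c) allowed
(d) allowed
(e) allowed
(f) allowed
(g) allowed
(h) allowed
Total allowed: 8 of 8.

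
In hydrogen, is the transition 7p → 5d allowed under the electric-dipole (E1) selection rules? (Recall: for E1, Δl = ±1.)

l: 1 → 2 (Δl = +1). Δl = ±1 ok.
All E1 selection rules are satisfied.

allowed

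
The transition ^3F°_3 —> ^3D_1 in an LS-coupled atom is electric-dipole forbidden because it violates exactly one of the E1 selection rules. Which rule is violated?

Initial level: S=1, L=3, J=3, parity odd. Final level: S=1, L=2, J=1, parity even.
Parity must change: odd → even — ok.
ΔS = 0: S: 1 → 1 — ok.
ΔL = 0, ±1 (not L=0↔0): L: 3 → 2, ΔL = -1 — ok.
ΔJ = 0, ±1 (not J=0↔0): J: 3 → 1, ΔJ = -2 — fails.

the ΔJ = 0, ±1 rule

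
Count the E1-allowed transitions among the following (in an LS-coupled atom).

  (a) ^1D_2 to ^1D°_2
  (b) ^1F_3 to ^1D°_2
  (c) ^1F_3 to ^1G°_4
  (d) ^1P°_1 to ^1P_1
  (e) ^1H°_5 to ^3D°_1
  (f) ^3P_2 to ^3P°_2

(a) allowed
(b) allowed
(c) allowed
(d) allowed
(e) forbidden (parity, ΔS, ΔL, ΔJ fail)
(f) allowed
Total allowed: 5 of 6.

5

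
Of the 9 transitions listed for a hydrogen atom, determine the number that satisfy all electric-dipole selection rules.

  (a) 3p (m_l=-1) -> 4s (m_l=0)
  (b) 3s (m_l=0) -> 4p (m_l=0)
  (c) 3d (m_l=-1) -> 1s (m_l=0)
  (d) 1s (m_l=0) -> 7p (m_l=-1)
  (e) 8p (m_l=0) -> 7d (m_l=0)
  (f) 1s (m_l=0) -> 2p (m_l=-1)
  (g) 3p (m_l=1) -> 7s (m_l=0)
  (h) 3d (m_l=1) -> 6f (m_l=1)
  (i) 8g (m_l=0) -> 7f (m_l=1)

8

(a) allowed
(b) allowed
(c) forbidden — Δl = -2 (E1 requires Δl = ±1)
(d) allowed
(e) allowed
(f) allowed
(g) allowed
(h) allowed
(i) allowed
Total allowed: 8 of 9.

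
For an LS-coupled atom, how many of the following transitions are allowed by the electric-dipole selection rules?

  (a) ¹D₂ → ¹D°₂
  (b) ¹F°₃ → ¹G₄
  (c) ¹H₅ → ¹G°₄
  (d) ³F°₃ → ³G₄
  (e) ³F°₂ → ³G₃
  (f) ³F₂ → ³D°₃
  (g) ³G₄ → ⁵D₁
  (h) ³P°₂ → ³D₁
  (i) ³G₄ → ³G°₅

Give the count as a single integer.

8

(a) allowed
(b) allowed
(c) allowed
(d) allowed
(e) allowed
(f) allowed
(g) forbidden (parity, ΔS, ΔL, ΔJ fail)
(h) allowed
(i) allowed
Total allowed: 8 of 9.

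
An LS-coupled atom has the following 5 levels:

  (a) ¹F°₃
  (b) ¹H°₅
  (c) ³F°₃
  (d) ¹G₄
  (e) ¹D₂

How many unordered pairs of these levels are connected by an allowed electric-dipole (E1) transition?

3

(a)–(b): forbidden (parity, ΔL, ΔJ).
(a)–(c): forbidden (parity, ΔS).
(a)–(d): allowed.
(a)–(e): allowed.
(b)–(c): forbidden (parity, ΔS, ΔL, ΔJ).
(b)–(d): allowed.
(b)–(e): forbidden (ΔL, ΔJ).
(c)–(d): forbidden (ΔS).
(c)–(e): forbidden (ΔS).
(d)–(e): forbidden (parity, ΔL, ΔJ).
Allowed pairs: 3 of 10.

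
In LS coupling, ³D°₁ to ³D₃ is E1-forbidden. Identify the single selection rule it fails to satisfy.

Initial level: S=1, L=2, J=1, parity odd. Final level: S=1, L=2, J=3, parity even.
Parity must change: odd → even — ✓.
ΔS = 0: S: 1 → 1 — ✓.
ΔL = 0, ±1 (not L=0↔0): L: 2 → 2, ΔL = +0 — ✓.
ΔJ = 0, ±1 (not J=0↔0): J: 1 → 3, ΔJ = +2 — ✗.

the ΔJ = 0, ±1 rule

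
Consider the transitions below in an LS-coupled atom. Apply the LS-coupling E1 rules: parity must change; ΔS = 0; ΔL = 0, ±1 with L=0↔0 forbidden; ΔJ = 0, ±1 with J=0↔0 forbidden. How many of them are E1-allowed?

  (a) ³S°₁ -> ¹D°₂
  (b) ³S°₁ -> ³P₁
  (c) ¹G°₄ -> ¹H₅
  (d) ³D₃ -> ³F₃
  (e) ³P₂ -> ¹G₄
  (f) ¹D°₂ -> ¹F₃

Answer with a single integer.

3

(a) forbidden (parity, ΔS, ΔL fail)
(b) allowed
(c) allowed
(d) forbidden (parity fails)
(e) forbidden (parity, ΔS, ΔL, ΔJ fail)
(f) allowed
Total allowed: 3 of 6.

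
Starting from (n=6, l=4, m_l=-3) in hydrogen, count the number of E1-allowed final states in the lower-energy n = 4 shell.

2

E1 requires Δl = ±1, so l_f ∈ {3, 5}; with 0 ≤ l_f ≤ n_f−1 = 3, the allowed l_f values are {3}.
For l_f = 3: m_f ∈ {m_i−1, m_i, m_i+1} ∩ [−3, 3] = {-3, -2} → 2 states.
Total: 2.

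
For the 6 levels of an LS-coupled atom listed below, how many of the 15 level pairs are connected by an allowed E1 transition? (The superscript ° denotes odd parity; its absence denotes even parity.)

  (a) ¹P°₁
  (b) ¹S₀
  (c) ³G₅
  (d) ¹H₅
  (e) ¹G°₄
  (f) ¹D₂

3

(a)–(b): allowed.
(a)–(c): forbidden (ΔS, ΔL, ΔJ).
(a)–(d): forbidden (ΔL, ΔJ).
(a)–(e): forbidden (parity, ΔL, ΔJ).
(a)–(f): allowed.
(b)–(c): forbidden (parity, ΔS, ΔL, ΔJ).
(b)–(d): forbidden (parity, ΔL, ΔJ).
(b)–(e): forbidden (ΔL, ΔJ).
(b)–(f): forbidden (parity, ΔL, ΔJ).
(c)–(d): forbidden (parity, ΔS).
(c)–(e): forbidden (ΔS).
(c)–(f): forbidden (parity, ΔS, ΔL, ΔJ).
(d)–(e): allowed.
(d)–(f): forbidden (parity, ΔL, ΔJ).
(e)–(f): forbidden (ΔL, ΔJ).
Allowed pairs: 3 of 15.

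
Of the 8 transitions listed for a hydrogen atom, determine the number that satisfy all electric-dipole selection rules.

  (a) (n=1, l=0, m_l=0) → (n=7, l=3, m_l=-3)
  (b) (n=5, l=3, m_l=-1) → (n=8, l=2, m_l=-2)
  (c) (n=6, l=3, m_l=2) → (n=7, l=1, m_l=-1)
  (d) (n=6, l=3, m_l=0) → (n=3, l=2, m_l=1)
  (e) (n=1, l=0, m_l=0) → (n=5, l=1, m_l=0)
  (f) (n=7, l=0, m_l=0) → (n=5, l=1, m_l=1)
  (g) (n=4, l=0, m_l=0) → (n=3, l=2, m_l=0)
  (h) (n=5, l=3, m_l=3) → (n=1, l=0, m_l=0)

4

(a) forbidden — Δl = +3 (E1 requires Δl = ±1); Δm_l = -3 (E1 requires Δm_l = 0, ±1)
(b) allowed
(c) forbidden — Δl = -2 (E1 requires Δl = ±1); Δm_l = -3 (E1 requires Δm_l = 0, ±1)
(d) allowed
(e) allowed
(f) allowed
(g) forbidden — Δl = +2 (E1 requires Δl = ±1)
(h) forbidden — Δl = -3 (E1 requires Δl = ±1); Δm_l = -3 (E1 requires Δm_l = 0, ±1)
Total allowed: 4 of 8.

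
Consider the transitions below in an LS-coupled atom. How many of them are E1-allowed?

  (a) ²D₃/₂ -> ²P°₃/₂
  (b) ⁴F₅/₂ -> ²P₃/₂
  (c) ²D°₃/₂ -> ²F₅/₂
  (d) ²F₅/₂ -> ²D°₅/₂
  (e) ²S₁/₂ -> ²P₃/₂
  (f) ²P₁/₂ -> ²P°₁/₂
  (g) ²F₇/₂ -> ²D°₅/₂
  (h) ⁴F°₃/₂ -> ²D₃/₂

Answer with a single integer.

(a) allowed
(b) forbidden (parity, ΔS, ΔL fail)
(c) allowed
(d) allowed
(e) forbidden (parity fails)
(f) allowed
(g) allowed
(h) forbidden (ΔS fails)
Total allowed: 5 of 8.

5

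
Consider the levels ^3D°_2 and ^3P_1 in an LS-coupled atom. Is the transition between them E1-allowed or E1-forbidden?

allowed

Initial level: S=1, L=2, J=2, parity odd. Final level: S=1, L=1, J=1, parity even.
ΔS = 0: S: 1 → 1 — satisfied.
ΔJ = 0, ±1 (not J=0↔0): J: 2 → 1, ΔJ = -1 — satisfied.
Parity must change: odd → even — satisfied.
ΔL = 0, ±1 (not L=0↔0): L: 2 → 1, ΔL = -1 — satisfied.
All four E1 rules are satisfied.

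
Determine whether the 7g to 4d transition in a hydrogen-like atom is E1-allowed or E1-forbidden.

l: 4 → 2 (Δl = -2). Δl = ±1 fails.
The transition is electric-dipole forbidden.

forbidden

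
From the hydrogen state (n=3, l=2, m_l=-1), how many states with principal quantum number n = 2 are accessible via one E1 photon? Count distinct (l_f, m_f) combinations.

E1 requires Δl = ±1, so l_f ∈ {1, 3}; with 0 ≤ l_f ≤ n_f−1 = 1, the allowed l_f values are {1}.
For l_f = 1: m_f ∈ {m_i−1, m_i, m_i+1} ∩ [−1, 1] = {-1, 0} → 2 states.
Total: 2.

2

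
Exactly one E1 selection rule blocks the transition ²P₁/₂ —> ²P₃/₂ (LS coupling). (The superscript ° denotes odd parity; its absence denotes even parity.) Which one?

Parity must change: even → even — ✗.
ΔS = 0: S: 1/2 → 1/2 — ✓.
ΔL = 0, ±1 (not L=0↔0): L: 1 → 1, ΔL = +0 — ✓.
ΔJ = 0, ±1 (not J=0↔0): J: 1/2 → 3/2, ΔJ = +1 — ✓.

parity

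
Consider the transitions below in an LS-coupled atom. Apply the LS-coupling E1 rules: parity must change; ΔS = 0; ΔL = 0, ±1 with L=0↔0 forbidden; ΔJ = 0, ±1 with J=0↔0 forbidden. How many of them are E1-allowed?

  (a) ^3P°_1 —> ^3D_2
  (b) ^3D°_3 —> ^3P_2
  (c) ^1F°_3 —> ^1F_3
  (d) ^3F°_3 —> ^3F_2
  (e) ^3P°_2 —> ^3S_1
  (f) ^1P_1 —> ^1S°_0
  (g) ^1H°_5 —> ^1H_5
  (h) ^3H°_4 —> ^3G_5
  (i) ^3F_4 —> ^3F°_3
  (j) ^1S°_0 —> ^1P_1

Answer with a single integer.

(a) allowed
(b) allowed
(c) allowed
(d) allowed
(e) allowed
(f) allowed
(g) allowed
(h) allowed
(i) allowed
(j) allowed
Total allowed: 10 of 10.

10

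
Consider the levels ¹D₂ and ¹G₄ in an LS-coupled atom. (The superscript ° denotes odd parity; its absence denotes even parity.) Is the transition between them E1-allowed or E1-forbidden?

forbidden

Reading off the term symbols: S 0→0, L 2→4, J 2→4, parity even→even.
Parity must change: even → even — ✗.
ΔS = 0: S: 0 → 0 — ✓.
ΔL = 0, ±1 (not L=0↔0): L: 2 → 4, ΔL = +2 — ✗.
ΔJ = 0, ±1 (not J=0↔0): J: 2 → 4, ΔJ = +2 — ✗.
Rule(s) violated: parity, ΔL, ΔJ.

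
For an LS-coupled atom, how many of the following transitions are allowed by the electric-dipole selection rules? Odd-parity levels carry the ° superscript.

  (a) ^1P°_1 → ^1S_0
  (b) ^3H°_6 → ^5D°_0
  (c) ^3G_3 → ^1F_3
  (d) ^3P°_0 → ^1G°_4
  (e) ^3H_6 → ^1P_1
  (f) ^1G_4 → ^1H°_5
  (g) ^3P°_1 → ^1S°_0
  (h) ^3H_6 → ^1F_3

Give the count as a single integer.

(a) allowed
(b) forbidden (parity, ΔS, ΔL, ΔJ fail)
(c) forbidden (parity, ΔS fail)
(d) forbidden (parity, ΔS, ΔL, ΔJ fail)
(e) forbidden (parity, ΔS, ΔL, ΔJ fail)
(f) allowed
(g) forbidden (parity, ΔS fail)
(h) forbidden (parity, ΔS, ΔL, ΔJ fail)
Total allowed: 2 of 8.

2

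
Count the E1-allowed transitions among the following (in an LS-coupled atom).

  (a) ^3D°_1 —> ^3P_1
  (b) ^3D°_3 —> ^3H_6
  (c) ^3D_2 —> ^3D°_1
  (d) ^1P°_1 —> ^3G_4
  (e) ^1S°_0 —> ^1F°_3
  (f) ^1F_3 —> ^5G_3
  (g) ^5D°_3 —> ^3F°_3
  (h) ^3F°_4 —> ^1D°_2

2

(a) allowed
(b) forbidden (ΔL, ΔJ fail)
(c) allowed
(d) forbidden (ΔS, ΔL, ΔJ fail)
(e) forbidden (parity, ΔL, ΔJ fail)
(f) forbidden (parity, ΔS fail)
(g) forbidden (parity, ΔS fail)
(h) forbidden (parity, ΔS, ΔJ fail)
Total allowed: 2 of 8.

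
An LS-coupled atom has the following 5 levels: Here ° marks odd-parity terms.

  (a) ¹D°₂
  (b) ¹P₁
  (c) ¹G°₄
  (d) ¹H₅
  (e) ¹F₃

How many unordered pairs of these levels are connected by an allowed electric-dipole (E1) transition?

(a)–(b): allowed.
(a)–(c): forbidden (parity, ΔL, ΔJ).
(a)–(d): forbidden (ΔL, ΔJ).
(a)–(e): allowed.
(b)–(c): forbidden (ΔL, ΔJ).
(b)–(d): forbidden (parity, ΔL, ΔJ).
(b)–(e): forbidden (parity, ΔL, ΔJ).
(c)–(d): allowed.
(c)–(e): allowed.
(d)–(e): forbidden (parity, ΔL, ΔJ).
Allowed pairs: 4 of 10.

4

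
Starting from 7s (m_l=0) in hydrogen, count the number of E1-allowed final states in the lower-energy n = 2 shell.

E1 requires Δl = ±1, so l_f ∈ {-1, 1}; with 0 ≤ l_f ≤ n_f−1 = 1, the allowed l_f values are {1}.
For l_f = 1: m_f ∈ {m_i−1, m_i, m_i+1} ∩ [−1, 1] = {-1, 0, 1} → 3 states.
Total: 3.

3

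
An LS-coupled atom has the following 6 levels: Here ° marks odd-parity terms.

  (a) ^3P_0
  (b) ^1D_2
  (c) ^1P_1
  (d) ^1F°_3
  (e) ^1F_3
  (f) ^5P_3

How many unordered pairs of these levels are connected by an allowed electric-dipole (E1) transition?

(a)–(b): forbidden (parity, ΔS, ΔJ).
(a)–(c): forbidden (parity, ΔS).
(a)–(d): forbidden (ΔS, ΔL, ΔJ).
(a)–(e): forbidden (parity, ΔS, ΔL, ΔJ).
(a)–(f): forbidden (parity, ΔS, ΔJ).
(b)–(c): forbidden (parity).
(b)–(d): allowed.
(b)–(e): forbidden (parity).
(b)–(f): forbidden (parity, ΔS).
(c)–(d): forbidden (ΔL, ΔJ).
(c)–(e): forbidden (parity, ΔL, ΔJ).
(c)–(f): forbidden (parity, ΔS, ΔJ).
(d)–(e): allowed.
(d)–(f): forbidden (ΔS, ΔL).
(e)–(f): forbidden (parity, ΔS, ΔL).
Allowed pairs: 2 of 15.

2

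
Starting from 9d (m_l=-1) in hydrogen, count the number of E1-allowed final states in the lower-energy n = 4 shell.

5

E1 requires Δl = ±1, so l_f ∈ {1, 3}; with 0 ≤ l_f ≤ n_f−1 = 3, the allowed l_f values are {1, 3}.
For l_f = 1: m_f ∈ {m_i−1, m_i, m_i+1} ∩ [−1, 1] = {-1, 0} → 2 states.
For l_f = 3: m_f ∈ {m_i−1, m_i, m_i+1} ∩ [−3, 3] = {-2, -1, 0} → 3 states.
Total: 5.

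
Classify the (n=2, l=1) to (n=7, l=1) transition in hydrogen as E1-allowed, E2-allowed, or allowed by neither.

Δl = 1 − 1 = +0; l_i + l_f = 2.
E1 (Δl = ±1): not satisfied.
E2 (Δl = 0,±2, l_i+l_f ≥ 2): satisfied.

E2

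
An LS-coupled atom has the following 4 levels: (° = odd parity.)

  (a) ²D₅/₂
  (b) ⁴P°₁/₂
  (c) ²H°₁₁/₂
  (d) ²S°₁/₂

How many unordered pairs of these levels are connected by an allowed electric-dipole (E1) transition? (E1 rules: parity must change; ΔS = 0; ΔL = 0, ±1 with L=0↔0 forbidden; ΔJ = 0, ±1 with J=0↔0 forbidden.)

0

(a)–(b): forbidden (ΔS, ΔJ).
(a)–(c): forbidden (ΔL, ΔJ).
(a)–(d): forbidden (ΔL, ΔJ).
(b)–(c): forbidden (parity, ΔS, ΔL, ΔJ).
(b)–(d): forbidden (parity, ΔS).
(c)–(d): forbidden (parity, ΔL, ΔJ).
Allowed pairs: 0 of 6.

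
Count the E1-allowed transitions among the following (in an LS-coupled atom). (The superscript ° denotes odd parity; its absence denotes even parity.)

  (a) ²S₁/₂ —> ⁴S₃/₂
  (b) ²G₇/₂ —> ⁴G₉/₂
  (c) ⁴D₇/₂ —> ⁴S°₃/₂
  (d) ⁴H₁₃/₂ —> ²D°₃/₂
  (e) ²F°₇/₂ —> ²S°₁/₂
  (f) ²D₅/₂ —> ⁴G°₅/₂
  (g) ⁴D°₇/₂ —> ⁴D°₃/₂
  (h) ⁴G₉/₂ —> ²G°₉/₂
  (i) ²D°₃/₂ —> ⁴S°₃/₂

(a) forbidden (parity, ΔS, ΔL fail)
(b) forbidden (parity, ΔS fail)
(c) forbidden (ΔL, ΔJ fail)
(d) forbidden (ΔS, ΔL, ΔJ fail)
(e) forbidden (parity, ΔL, ΔJ fail)
(f) forbidden (ΔS, ΔL fail)
(g) forbidden (parity, ΔJ fail)
(h) forbidden (ΔS fails)
(i) forbidden (parity, ΔS, ΔL fail)
Total allowed: 0 of 9.

0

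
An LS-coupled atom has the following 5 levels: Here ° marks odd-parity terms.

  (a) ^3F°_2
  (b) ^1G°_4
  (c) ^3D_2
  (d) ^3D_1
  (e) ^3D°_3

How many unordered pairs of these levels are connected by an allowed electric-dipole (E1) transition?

(a)–(b): forbidden (parity, ΔS, ΔJ).
(a)–(c): allowed.
(a)–(d): allowed.
(a)–(e): forbidden (parity).
(b)–(c): forbidden (ΔS, ΔL, ΔJ).
(b)–(d): forbidden (ΔS, ΔL, ΔJ).
(b)–(e): forbidden (parity, ΔS, ΔL).
(c)–(d): forbidden (parity).
(c)–(e): allowed.
(d)–(e): forbidden (ΔJ).
Allowed pairs: 3 of 10.

3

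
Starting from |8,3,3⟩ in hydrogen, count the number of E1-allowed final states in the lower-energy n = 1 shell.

E1 requires l_f ∈ {2, 4}, but neither lies in [0, 0], so no final state is reachable.
Total: 0.

0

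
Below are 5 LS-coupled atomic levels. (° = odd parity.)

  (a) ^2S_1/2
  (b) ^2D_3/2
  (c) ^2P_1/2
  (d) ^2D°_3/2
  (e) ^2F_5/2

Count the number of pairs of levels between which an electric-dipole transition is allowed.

(a)–(b): forbidden (parity, ΔL).
(a)–(c): forbidden (parity).
(a)–(d): forbidden (ΔL).
(a)–(e): forbidden (parity, ΔL, ΔJ).
(b)–(c): forbidden (parity).
(b)–(d): allowed.
(b)–(e): forbidden (parity).
(c)–(d): allowed.
(c)–(e): forbidden (parity, ΔL, ΔJ).
(d)–(e): allowed.
Allowed pairs: 3 of 10.

3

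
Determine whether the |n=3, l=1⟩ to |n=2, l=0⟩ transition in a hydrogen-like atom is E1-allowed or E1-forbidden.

l: 1 → 0 (Δl = -1). Δl = ±1 ok.
All E1 selection rules are satisfied.

allowed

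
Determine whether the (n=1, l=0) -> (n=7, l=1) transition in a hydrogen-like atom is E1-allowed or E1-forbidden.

l: 0 → 1 (Δl = +1). Δl = ±1 satisfied.
All E1 selection rules are satisfied.

allowed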